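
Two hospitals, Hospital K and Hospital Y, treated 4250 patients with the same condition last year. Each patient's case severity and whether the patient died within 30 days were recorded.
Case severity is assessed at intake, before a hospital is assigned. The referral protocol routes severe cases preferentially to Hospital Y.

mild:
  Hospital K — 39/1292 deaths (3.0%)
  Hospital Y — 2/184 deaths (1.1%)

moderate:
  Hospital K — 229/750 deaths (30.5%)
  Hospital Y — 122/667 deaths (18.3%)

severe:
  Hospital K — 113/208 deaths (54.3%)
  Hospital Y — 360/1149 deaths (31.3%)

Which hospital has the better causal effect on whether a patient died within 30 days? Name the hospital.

Hospital Y

The imbalance in case severity arose from how patients were allocated, not from anything the hospital did; and case severity independently affects the outcome. The pooled gap is confounded — condition on case severity.
Within each level — mild: 3.0% vs 1.1%; moderate: 30.5% vs 18.3%; severe: 54.3% vs 31.3% — Hospital Y is lower every time.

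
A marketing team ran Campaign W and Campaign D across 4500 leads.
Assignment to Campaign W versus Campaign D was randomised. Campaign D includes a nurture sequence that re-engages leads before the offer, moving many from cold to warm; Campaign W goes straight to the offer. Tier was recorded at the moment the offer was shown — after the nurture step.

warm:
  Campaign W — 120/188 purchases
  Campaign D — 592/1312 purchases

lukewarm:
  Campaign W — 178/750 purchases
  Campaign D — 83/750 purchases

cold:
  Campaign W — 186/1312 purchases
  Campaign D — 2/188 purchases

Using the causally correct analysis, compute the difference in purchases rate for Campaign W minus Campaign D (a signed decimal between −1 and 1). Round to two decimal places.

-0.09

The stratified and pooled comparisons disagree (Campaign W wins within each engagement tier; Campaign D wins overall), so the answer turns on the causal role of engagement tier.
Engagement tier lies on the pathway campaign → engagement tier → outcome, so adjusting for it blocks the indirect effect. For the total causal effect of campaign, use the unadjusted pooled rates.
The causal difference is the pooled difference: 0.215 − 0.301 = -0.086.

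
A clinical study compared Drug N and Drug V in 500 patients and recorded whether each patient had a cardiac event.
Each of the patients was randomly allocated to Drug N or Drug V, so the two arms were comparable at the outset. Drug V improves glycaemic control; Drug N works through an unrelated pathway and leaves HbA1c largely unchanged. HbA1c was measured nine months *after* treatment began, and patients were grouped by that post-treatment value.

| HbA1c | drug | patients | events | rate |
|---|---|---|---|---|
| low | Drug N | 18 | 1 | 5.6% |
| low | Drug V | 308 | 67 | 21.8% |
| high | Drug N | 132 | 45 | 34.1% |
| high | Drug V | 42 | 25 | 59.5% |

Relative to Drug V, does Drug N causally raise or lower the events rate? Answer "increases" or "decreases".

increases

HbA1c is downstream of the drug. One should not condition on a consequence of treatment, so the overall rates are the right comparison.
Pooled: Drug N 30.7% vs Drug V 26.3%; Drug V is lower overall.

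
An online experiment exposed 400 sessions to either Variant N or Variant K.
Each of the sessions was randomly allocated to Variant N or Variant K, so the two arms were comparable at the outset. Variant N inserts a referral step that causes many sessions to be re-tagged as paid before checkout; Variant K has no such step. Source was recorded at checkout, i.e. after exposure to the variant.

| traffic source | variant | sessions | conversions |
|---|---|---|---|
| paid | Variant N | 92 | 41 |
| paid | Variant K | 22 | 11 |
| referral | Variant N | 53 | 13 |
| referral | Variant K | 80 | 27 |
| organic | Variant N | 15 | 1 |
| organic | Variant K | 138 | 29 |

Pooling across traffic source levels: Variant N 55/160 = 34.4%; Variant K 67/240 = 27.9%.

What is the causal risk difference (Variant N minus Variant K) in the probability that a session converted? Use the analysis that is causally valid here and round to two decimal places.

Traffic source is downstream of the variant. One should not condition on a consequence of treatment, so the overall rates are the right comparison.
The causal difference is the pooled difference: 0.344 − 0.279 = +0.065.

+0.06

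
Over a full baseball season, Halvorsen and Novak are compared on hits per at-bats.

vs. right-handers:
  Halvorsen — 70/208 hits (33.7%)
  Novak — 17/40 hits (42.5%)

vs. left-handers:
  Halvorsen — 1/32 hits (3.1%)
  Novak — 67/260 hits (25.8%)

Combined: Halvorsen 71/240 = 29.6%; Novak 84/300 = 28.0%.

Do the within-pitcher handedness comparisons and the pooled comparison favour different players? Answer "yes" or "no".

yes

Within each pitcher handedness level (vs. right-handers 33.7% vs 42.5%; vs. left-handers 3.1% vs 25.8%), Novak has the higher rate every time. Pooled: 29.6% vs 28.0% — Halvorsen has the higher rate overall. The two comparisons disagree.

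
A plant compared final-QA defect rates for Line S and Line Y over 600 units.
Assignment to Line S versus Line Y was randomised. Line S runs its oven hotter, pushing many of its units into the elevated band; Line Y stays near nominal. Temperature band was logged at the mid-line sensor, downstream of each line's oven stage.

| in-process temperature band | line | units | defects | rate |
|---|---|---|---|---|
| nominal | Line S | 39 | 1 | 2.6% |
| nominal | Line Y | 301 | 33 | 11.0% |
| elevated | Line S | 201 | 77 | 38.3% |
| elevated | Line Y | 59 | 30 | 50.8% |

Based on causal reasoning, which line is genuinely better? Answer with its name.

In-process temperature band is downstream of the line. One should not condition on a consequence of treatment, so the overall rates are the right comparison.
Pooled: Line S 32.5% vs Line Y 17.5%; Line Y is lower overall.

Line Y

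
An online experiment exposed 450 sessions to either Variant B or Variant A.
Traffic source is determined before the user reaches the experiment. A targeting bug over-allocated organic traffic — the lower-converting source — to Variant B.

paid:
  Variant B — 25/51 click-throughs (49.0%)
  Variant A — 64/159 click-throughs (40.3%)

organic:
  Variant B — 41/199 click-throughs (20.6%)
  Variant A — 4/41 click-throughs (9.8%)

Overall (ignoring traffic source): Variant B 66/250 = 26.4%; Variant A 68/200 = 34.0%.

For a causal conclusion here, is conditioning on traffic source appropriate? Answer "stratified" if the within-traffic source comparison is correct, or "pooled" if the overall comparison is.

The imbalance in traffic source arose from how sessions were allocated, not from anything the variant did; and traffic source independently affects the outcome. The pooled gap is confounded — condition on traffic source.
Within each level — paid: 49.0% vs 40.3%; organic: 20.6% vs 9.8% — Variant B is higher every time.

stratified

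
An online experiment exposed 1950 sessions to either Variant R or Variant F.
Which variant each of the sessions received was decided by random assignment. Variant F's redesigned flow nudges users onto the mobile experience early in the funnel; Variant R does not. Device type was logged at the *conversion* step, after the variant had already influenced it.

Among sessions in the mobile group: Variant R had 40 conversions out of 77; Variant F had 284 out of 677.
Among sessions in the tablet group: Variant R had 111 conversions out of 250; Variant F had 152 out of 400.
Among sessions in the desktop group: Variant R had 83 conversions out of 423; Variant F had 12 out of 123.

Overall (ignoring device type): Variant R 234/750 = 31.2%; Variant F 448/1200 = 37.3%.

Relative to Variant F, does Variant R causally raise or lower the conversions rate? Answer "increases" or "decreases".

Device type here is a post-treatment variable shaped by the variant; conditioning on it would introduce bias rather than remove it. The overall comparison is the causal one.
Pooled: Variant R 31.2% vs Variant F 37.3%; Variant F is higher overall.

decreases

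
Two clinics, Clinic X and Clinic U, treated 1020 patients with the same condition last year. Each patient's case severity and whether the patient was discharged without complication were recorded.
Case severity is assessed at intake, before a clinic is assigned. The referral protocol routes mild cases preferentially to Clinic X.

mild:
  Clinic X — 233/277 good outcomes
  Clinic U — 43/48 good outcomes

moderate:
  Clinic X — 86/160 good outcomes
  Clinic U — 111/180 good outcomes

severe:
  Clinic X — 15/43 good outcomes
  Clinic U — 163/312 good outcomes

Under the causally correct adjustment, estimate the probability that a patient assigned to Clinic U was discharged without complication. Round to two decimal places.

Within every case severity level Clinic U has the higher rate, yet pooled Clinic X does — Simpson's reversal.
Case severity differs across clinics for reasons unrelated to any effect of the clinic itself, and it separately predicts the outcome — a classic confounder. We must compare within case severity levels.
Standardising Clinic U to the population case severity mix: 0.319·43/48 + 0.333·111/180 + 0.348·163/312 = 0.673.

0.67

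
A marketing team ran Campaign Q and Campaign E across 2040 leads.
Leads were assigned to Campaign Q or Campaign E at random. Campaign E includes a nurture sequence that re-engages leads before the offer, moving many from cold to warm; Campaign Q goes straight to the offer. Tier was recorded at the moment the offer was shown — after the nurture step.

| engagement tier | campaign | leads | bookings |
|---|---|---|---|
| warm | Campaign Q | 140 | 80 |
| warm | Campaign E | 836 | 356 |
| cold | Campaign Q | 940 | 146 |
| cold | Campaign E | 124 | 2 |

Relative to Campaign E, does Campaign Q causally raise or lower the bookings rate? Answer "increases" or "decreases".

decreases

Because the campaign influences engagement tier, engagement tier is a post-treatment mediator, not a confounder. Stratifying on it would bias the estimate; the causal effect is the crude pooled difference.
Pooled: Campaign Q 20.9% vs Campaign E 37.3%; Campaign E is higher overall.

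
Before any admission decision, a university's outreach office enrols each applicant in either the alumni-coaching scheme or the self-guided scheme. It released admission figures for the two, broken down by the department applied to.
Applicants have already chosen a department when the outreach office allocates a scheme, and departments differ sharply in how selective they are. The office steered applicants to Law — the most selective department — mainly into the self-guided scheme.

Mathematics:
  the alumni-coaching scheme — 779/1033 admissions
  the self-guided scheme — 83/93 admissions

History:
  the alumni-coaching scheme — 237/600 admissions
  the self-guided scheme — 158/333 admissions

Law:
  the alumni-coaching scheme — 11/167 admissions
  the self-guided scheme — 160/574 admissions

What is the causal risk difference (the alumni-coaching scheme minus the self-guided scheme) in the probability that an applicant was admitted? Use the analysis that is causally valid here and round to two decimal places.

The stratified and pooled comparisons disagree (the self-guided scheme wins within each department; the alumni-coaching scheme wins overall), so the answer turns on the causal role of department.
Department is set before the outreach scheme has any effect — it is not caused by the outreach scheme — and it independently drives the outcome. That makes it a confounder, so the causal comparison is within department levels.
Adjusting over the population distribution of department: 0.402·(0.754−0.892) + 0.333·(0.395−0.474) + 0.265·(0.066−0.279) = -0.138.

-0.14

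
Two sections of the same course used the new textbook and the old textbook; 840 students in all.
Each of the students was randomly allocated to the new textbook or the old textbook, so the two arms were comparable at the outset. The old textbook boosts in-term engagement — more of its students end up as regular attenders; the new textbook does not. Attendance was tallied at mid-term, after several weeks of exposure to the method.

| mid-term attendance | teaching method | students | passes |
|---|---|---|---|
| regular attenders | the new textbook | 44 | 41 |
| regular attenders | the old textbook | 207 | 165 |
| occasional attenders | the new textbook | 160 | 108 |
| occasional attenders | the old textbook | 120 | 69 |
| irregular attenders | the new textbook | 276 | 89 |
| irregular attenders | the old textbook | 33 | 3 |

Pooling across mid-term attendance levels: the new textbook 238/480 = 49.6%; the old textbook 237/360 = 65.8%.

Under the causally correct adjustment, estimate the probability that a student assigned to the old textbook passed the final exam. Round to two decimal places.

0.66

Within every mid-term attendance level the new textbook has the higher rate, yet pooled the old textbook does — Simpson's reversal.
Stratifying would compare teaching methods among students the teaching methods themselves sorted into mid-term attendance groups — a form of selection on an intermediate. The unconditioned pooled rates give the total causal effect.
So P(outcome | do(the old textbook)) is just the pooled rate for the old textbook: 237/360 = 0.658.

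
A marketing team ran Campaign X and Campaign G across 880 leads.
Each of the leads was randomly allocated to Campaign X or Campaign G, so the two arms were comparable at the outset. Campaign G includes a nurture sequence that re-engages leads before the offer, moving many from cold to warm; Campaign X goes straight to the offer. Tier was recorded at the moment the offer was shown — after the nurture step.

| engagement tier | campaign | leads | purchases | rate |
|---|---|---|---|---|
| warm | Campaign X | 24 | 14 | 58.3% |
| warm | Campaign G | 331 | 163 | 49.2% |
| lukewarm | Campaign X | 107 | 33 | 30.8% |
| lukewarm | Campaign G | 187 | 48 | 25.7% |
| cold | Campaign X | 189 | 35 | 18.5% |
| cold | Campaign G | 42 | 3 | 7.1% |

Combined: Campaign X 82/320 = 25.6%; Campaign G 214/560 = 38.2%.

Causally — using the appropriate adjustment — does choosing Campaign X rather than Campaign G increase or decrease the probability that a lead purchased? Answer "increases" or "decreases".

Within every engagement tier level Campaign X has the higher rate, yet pooled Campaign G does — Simpson's reversal.
Engagement tier is recorded after the campaign and is itself shifted by it — it sits on the causal path from campaign to outcome. Conditioning on a mediator would strip out part of the effect we want; the pooled comparison gives the total causal effect.
Pooled: Campaign X 25.6% vs Campaign G 38.2%; Campaign G is higher overall.

decreases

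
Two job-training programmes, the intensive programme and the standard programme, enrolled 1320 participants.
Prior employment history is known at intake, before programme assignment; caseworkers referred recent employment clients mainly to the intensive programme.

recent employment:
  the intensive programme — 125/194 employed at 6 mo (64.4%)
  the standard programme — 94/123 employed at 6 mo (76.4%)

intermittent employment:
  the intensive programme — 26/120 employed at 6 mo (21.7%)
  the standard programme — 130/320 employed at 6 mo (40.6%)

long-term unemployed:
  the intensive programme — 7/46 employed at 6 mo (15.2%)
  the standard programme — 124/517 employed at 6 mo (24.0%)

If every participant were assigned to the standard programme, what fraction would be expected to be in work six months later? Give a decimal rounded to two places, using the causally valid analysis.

Within every prior employment history level the standard programme has the higher rate, yet pooled the intensive programme does — Simpson's reversal.
Prior employment history is set before the programme has any effect — it is not caused by the programme — and it independently drives the outcome. That makes it a confounder, so the causal comparison is within prior employment history levels.
Standardising the standard programme to the population prior employment history mix: 0.240·94/123 + 0.333·130/320 + 0.427·124/517 = 0.421.

0.42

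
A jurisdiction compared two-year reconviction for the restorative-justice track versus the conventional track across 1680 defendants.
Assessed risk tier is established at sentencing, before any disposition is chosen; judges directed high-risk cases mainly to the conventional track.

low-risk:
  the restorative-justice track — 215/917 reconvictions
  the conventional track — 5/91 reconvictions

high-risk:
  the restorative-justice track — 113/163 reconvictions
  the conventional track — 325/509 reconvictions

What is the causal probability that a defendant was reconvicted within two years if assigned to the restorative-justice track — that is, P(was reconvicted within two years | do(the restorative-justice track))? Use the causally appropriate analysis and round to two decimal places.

The assessed risk tier-specific comparison favours the conventional track throughout, but the pooled figures favour the restorative-justice track. The question is whether to condition on assessed risk tier.
The imbalance in assessed risk tier arose from how defendants were allocated, not from anything the disposition did; and assessed risk tier independently affects the outcome. The pooled gap is confounded — condition on assessed risk tier.
Standardising the restorative-justice track to the population assessed risk tier mix: 0.600·215/917 + 0.400·113/163 = 0.418.

0.42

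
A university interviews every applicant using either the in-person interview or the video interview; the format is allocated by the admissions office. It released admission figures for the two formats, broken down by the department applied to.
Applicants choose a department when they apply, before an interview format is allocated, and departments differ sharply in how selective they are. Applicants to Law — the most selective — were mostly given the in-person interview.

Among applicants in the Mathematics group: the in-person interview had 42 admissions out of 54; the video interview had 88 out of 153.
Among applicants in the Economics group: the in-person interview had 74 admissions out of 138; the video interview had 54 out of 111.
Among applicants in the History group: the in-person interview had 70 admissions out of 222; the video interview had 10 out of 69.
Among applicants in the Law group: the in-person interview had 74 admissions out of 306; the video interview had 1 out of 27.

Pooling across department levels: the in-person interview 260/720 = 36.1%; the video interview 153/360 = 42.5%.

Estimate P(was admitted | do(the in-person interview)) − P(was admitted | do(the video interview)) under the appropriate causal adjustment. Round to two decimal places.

Nothing the interview format does changes department; the imbalance is an allocation artefact. With department also predicting the outcome, the pooled figure is confounded, and the within-stratum comparison is the causal one.
Adjusting over the population distribution of department: 0.192·(0.778−0.575) + 0.231·(0.536−0.486) + 0.269·(0.315−0.145) + 0.308·(0.242−0.037) = +0.159.

+0.16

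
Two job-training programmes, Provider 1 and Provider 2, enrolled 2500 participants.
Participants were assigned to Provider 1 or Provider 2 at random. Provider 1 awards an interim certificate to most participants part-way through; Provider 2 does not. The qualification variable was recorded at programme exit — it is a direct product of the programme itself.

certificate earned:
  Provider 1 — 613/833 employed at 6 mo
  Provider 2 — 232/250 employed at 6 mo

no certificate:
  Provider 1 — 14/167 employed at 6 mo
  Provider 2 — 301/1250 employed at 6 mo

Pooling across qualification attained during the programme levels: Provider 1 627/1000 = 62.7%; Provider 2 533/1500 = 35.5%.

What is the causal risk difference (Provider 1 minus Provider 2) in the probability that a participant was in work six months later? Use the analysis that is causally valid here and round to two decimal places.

The distribution of qualification attained during the programme is itself part of what the programme does — it is an intermediate outcome. Holding it fixed would remove that part of the effect; the total effect is the pooled difference.
The causal difference is the pooled difference: 0.627 − 0.355 = +0.272.

+0.27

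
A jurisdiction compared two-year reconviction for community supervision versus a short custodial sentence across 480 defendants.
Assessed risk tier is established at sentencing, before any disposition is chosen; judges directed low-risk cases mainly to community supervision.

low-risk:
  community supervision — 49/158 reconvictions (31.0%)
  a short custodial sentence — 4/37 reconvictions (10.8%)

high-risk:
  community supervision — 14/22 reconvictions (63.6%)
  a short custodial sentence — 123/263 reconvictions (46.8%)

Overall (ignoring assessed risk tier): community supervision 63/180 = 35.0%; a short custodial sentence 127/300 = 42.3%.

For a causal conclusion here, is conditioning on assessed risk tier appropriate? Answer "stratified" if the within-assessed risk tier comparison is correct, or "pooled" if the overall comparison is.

stratified

Within every assessed risk tier level a short custodial sentence has the lower rate, yet pooled community supervision does — Simpson's reversal.
Assessed risk tier satisfies the back-door criterion: it is not a descendant of the disposition, and it blocks the spurious path from disposition to outcome. Adjusting for it (i.e., using the within-assessed risk tier rates) gives the causal effect.
Within each level — low-risk: 31.0% vs 10.8%; high-risk: 63.6% vs 46.8% — a short custodial sentence is lower every time.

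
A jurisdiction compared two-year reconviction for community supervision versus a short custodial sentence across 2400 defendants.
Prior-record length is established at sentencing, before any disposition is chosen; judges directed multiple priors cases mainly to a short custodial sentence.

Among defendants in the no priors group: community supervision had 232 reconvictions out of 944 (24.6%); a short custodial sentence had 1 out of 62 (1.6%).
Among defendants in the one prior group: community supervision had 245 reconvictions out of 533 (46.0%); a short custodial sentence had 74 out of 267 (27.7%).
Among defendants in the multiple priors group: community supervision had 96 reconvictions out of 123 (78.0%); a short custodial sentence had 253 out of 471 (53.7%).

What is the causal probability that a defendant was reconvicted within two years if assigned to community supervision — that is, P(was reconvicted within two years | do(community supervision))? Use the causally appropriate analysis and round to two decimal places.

The stratified and pooled comparisons disagree (a short custodial sentence wins within each prior-record length; community supervision wins overall), so the answer turns on the causal role of prior-record length.
Prior-record length is set before the disposition has any effect — it is not caused by the disposition — and it independently drives the outcome. That makes it a confounder, so the causal comparison is within prior-record length levels.
Standardising community supervision to the population prior-record length mix: 0.419·232/944 + 0.333·245/533 + 0.247·96/123 = 0.449.

0.45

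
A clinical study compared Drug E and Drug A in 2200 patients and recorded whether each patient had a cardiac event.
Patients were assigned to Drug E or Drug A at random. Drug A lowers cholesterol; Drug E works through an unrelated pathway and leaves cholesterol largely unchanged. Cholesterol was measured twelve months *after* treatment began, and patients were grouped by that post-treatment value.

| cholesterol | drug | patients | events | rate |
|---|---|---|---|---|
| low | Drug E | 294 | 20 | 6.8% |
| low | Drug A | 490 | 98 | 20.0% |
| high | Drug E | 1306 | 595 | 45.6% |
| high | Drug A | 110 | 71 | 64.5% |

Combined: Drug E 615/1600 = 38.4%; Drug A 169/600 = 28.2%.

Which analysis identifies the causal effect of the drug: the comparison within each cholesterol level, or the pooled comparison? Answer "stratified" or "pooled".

The stratified and pooled comparisons disagree (Drug E wins within each cholesterol; Drug A wins overall), so the answer turns on the causal role of cholesterol.
Cholesterol lies on the pathway drug → cholesterol → outcome, so adjusting for it blocks the indirect effect. For the total causal effect of drug, use the unadjusted pooled rates.
Pooled: Drug E 38.4% vs Drug A 28.2%; Drug A is lower overall.

pooled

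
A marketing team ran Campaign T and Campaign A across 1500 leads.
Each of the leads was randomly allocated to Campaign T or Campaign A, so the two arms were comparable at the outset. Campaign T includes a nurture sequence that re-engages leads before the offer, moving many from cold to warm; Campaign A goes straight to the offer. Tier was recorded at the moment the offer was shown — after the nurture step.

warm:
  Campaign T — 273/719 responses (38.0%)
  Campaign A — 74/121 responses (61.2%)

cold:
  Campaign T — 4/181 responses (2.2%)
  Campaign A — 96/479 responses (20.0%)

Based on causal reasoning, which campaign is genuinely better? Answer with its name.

Campaign T

Campaign A is higher inside every engagement tier stratum but Campaign T is higher in aggregate. Whether to stratify depends on how engagement tier relates to the campaign.
Engagement tier is recorded after the campaign and is itself shifted by it — it sits on the causal path from campaign to outcome. Conditioning on a mediator would strip out part of the effect we want; the pooled comparison gives the total causal effect.
Pooled: Campaign T 30.8% vs Campaign A 28.3%; Campaign T is higher overall.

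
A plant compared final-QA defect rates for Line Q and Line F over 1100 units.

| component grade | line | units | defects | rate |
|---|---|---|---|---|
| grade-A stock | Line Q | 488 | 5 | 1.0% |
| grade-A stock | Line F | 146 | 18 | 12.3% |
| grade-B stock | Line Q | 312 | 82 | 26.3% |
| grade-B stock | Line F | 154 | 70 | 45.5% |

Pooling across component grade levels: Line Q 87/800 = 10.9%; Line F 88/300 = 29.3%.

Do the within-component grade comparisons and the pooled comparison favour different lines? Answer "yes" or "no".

no

Within each component grade level (grade-A stock 1.0% vs 12.3%; grade-B stock 26.3% vs 45.5%), Line Q has the lower rate every time. Pooled: 10.9% vs 29.3% — Line Q has the lower rate overall. They agree.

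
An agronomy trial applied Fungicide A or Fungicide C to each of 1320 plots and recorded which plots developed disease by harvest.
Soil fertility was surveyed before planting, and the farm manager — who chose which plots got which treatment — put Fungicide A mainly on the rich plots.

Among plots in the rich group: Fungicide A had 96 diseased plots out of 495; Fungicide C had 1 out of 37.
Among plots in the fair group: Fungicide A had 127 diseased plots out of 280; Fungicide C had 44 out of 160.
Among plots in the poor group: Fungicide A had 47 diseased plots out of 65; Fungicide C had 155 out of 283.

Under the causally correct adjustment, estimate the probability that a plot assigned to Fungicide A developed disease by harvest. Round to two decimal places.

Since soil fertility is a pre-existing factor (not a product of the fungicide) and it affects the outcome on its own, it is a confounder. The stratified rates, not the pooled rate, identify the causal effect.
Standardising Fungicide A to the population soil fertility mix: 0.403·96/495 + 0.333·127/280 + 0.264·47/65 = 0.420.

0.42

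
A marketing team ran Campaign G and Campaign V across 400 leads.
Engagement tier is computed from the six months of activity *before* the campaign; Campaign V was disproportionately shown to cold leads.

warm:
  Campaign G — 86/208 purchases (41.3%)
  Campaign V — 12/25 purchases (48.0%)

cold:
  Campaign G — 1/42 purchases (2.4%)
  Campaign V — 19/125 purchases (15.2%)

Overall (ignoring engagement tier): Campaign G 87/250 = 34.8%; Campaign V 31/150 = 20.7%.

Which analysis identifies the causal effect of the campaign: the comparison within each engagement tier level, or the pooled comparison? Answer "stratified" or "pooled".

Engagement tier is set before the campaign has any effect — it is not caused by the campaign — and it independently drives the outcome. That makes it a confounder, so the causal comparison is within engagement tier levels.
Within each level — warm: 41.3% vs 48.0%; cold: 2.4% vs 15.2% — Campaign V is higher every time.

stratified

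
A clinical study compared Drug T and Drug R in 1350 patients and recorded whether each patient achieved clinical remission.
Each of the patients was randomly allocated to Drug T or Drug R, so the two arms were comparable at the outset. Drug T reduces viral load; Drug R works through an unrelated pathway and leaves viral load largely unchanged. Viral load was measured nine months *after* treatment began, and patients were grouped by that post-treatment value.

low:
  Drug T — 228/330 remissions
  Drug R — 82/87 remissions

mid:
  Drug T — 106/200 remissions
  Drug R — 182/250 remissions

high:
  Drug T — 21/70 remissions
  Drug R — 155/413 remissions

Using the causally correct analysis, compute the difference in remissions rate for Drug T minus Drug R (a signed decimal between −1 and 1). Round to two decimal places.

+0.03

Viral load is downstream of the drug. One should not condition on a consequence of treatment, so the overall rates are the right comparison.
The causal difference is the pooled difference: 0.592 − 0.559 = +0.033.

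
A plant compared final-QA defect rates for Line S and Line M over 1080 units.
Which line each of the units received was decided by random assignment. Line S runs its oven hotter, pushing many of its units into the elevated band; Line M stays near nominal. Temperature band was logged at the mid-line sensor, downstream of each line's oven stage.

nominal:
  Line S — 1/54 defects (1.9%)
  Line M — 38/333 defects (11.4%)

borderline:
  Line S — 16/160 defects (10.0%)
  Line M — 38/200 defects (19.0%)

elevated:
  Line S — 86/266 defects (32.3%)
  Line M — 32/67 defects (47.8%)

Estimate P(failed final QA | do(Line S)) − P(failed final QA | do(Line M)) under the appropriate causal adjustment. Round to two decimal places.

Within every in-process temperature band level Line S has the lower rate, yet pooled Line M does — Simpson's reversal.
Stratifying would compare lines among units the lines themselves sorted into in-process temperature band groups — a form of selection on an intermediate. The unconditioned pooled rates give the total causal effect.
The causal difference is the pooled difference: 0.215 − 0.180 = +0.035.

+0.03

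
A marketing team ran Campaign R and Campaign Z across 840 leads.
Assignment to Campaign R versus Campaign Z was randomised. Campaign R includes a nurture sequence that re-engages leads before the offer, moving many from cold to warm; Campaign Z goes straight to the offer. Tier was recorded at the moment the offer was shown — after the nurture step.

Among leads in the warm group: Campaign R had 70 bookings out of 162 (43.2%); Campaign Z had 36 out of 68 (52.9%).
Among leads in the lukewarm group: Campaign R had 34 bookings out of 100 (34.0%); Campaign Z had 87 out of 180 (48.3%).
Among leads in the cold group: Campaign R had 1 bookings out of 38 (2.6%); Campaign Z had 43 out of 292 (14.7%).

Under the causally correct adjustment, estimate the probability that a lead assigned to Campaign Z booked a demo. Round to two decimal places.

Campaign Z is higher inside every engagement tier stratum but Campaign R is higher in aggregate. Whether to stratify depends on how engagement tier relates to the campaign.
The distribution of engagement tier is itself part of what the campaign does — it is an intermediate outcome. Holding it fixed would remove that part of the effect; the total effect is the pooled difference.
So P(outcome | do(Campaign Z)) is just the pooled rate for Campaign Z: 166/540 = 0.307.

0.31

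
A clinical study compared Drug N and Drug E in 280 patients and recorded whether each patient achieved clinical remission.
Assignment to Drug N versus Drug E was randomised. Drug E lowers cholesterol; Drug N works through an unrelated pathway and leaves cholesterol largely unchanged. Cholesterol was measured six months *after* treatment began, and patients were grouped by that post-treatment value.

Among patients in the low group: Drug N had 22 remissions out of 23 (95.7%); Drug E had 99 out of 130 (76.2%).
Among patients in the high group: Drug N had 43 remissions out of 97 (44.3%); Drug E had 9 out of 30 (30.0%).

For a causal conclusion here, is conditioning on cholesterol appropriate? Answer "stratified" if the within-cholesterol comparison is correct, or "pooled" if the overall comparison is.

pooled

The stratified and pooled comparisons disagree (Drug N wins within each cholesterol; Drug E wins overall), so the answer turns on the causal role of cholesterol.
Stratifying would compare drugs among patients the drugs themselves sorted into cholesterol groups — a form of selection on an intermediate. The unconditioned pooled rates give the total causal effect.
Pooled: Drug N 54.2% vs Drug E 67.5%; Drug E is higher overall.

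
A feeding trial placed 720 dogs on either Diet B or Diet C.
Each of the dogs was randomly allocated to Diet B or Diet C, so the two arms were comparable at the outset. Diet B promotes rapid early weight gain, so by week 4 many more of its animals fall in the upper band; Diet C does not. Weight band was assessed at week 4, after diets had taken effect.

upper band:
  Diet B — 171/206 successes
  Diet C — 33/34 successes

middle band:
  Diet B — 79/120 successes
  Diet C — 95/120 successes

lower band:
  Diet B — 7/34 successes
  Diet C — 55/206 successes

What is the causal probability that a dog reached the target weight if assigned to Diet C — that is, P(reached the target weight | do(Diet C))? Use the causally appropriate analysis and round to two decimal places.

Within every week-4 weight band level Diet C has the higher rate, yet pooled Diet B does — Simpson's reversal.
Week-4 weight band is recorded after the diet and is itself shifted by it — it sits on the causal path from diet to outcome. Conditioning on a mediator would strip out part of the effect we want; the pooled comparison gives the total causal effect.
So P(outcome | do(Diet C)) is just the pooled rate for Diet C: 183/360 = 0.508.

0.51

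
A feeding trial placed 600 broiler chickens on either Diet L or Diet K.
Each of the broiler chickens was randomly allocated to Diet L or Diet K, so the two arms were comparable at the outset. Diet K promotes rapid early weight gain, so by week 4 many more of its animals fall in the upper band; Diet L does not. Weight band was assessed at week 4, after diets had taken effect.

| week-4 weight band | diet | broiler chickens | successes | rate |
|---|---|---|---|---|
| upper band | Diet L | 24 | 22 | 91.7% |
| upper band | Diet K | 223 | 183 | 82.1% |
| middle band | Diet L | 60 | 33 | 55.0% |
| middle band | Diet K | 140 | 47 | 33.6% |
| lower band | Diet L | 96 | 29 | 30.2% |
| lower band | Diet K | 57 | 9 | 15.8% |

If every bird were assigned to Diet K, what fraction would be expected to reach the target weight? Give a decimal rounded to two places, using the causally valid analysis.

Diet L is higher inside every week-4 weight band stratum but Diet K is higher in aggregate. Whether to stratify depends on how week-4 weight band relates to the diet.
Week-4 weight band is recorded after the diet and is itself shifted by it — it sits on the causal path from diet to outcome. Conditioning on a mediator would strip out part of the effect we want; the pooled comparison gives the total causal effect.
So P(outcome | do(Diet K)) is just the pooled rate for Diet K: 239/420 = 0.569.

0.57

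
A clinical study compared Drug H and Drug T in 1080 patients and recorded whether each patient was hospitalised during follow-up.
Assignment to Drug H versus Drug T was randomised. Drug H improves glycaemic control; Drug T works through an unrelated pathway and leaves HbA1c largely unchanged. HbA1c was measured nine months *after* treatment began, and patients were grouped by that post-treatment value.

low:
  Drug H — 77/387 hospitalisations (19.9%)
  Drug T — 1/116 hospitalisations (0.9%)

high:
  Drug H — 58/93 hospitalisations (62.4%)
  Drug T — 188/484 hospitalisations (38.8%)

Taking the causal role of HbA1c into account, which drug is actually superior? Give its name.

Drug H

HbA1c here is a post-treatment variable shaped by the drug; conditioning on it would introduce bias rather than remove it. The overall comparison is the causal one.
Pooled: Drug H 28.1% vs Drug T 31.5%; Drug H is lower overall.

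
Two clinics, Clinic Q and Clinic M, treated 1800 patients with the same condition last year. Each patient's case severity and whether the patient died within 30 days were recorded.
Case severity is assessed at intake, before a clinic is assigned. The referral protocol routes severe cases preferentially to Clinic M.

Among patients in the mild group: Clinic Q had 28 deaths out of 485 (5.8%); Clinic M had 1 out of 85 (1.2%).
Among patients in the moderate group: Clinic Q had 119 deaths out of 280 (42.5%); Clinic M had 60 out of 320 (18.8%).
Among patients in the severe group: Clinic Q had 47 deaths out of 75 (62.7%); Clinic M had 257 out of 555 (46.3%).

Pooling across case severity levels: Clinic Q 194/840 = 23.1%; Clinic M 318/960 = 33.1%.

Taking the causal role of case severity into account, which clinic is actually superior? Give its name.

The imbalance in case severity arose from how patients were allocated, not from anything the clinic did; and case severity independently affects the outcome. The pooled gap is confounded — condition on case severity.
Within each level — mild: 5.8% vs 1.2%; moderate: 42.5% vs 18.8%; severe: 62.7% vs 46.3% — Clinic M is lower every time.

Clinic M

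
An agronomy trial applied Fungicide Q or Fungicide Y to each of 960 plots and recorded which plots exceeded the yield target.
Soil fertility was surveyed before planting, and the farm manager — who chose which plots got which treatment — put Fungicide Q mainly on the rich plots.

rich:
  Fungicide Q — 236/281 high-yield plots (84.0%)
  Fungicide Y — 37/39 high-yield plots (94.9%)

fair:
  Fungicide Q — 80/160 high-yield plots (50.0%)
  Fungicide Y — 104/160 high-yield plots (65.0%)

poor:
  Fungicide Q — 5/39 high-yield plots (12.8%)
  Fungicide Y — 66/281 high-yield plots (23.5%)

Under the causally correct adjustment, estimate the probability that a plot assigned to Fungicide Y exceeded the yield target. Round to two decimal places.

The soil fertility-specific comparison favours Fungicide Y throughout, but the pooled figures favour Fungicide Q. The question is whether to condition on soil fertility.
Soil fertility satisfies the back-door criterion: it is not a descendant of the fungicide, and it blocks the spurious path from fungicide to outcome. Adjusting for it (i.e., using the within-soil fertility rates) gives the causal effect.
Standardising Fungicide Y to the population soil fertility mix: 0.333·37/39 + 0.333·104/160 + 0.333·66/281 = 0.611.

0.61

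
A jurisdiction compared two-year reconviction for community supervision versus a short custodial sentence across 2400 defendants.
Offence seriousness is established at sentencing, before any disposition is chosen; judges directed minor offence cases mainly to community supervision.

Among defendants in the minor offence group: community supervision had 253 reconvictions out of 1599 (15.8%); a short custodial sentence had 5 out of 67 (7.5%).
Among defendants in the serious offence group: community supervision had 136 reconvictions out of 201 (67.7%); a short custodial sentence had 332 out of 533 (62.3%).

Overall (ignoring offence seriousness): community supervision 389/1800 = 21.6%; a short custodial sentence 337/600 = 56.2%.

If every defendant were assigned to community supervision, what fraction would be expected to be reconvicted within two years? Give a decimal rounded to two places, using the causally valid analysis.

Within every offence seriousness level a short custodial sentence has the lower rate, yet pooled community supervision does — Simpson's reversal.
Nothing the disposition does changes offence seriousness; the imbalance is an allocation artefact. With offence seriousness also predicting the outcome, the pooled figure is confounded, and the within-stratum comparison is the causal one.
Standardising community supervision to the population offence seriousness mix: 0.694·253/1599 + 0.306·136/201 = 0.317.

0.32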